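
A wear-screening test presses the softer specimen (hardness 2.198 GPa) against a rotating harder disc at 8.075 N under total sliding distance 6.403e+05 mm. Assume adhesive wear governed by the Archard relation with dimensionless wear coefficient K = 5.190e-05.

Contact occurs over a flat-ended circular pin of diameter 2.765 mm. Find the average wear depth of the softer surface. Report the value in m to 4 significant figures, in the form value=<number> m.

Printed values are rounded, and all arithmetic maintains full float precision; one final rounding, at 4 significant figures.
The distance L = 6.403e+05 mm = 640.3 m.
Hardness H = 2.198 GPa = 2.198e+09 Pa.
Pin diameter d = 2.765 mm = 0.002765 m. Contact area A = π·d²/4 = π·(0.002765 m)²/4 = 6.005e-06 m².
Working in SI base units: W = 8.075 N, H = 2.198e+09 Pa, K = 5.190e-05.
By Archard's law, V = K·W·L/H = 5.190e-05 · 8.075 · 640.3 / 2.198e+09 = 1.221e-10 m³.
Wear depth h = V/A = 1.221e-10 / 6.005e-06 = 2.033e-05 m.

value=2.033e-05 m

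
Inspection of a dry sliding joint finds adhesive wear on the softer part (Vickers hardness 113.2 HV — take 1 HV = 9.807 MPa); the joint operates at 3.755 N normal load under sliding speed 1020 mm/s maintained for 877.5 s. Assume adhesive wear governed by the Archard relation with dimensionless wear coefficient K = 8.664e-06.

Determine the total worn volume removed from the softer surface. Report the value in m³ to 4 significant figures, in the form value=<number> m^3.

The algebra keeps exact precision. Intermediates are shown rounded, and one last rounding, at 4 significant figures.
Sliding speed v = 1020 mm/s = 1.020 m/s. Path length L = v·t = 1.020 m/s × 877.5 s = 895.1 m.
Hardness H = 113.2 HV × 9.807 MPa/HV = 1110 MPa = 1.110e+09 Pa.
Restated in SI base units: W = 3.755 N, H = 1.110e+09 Pa, K = 8.664e-06.
The Archard volume V = K·W·L/H = 8.664e-06 · 3.755 · 895.1 / 1.110e+09 = 2.623e-11 m³.

value=2.623e-11 m^3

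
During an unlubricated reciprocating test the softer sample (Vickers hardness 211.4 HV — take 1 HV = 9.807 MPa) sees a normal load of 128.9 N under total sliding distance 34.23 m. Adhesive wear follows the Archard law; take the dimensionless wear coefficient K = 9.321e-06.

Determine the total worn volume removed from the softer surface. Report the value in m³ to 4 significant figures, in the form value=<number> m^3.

The intermediates appear rounded, and every step holds exact precision, and a single final rounding to four significant figures.
Hardness H = 211.4 HV × 9.807 MPa/HV = 2073 MPa = 2.073e+09 Pa.
In SI base units: W = 128.9 N, H = 2.073e+09 Pa, K = 9.321e-06.
Archard relation: V = K·W·L/H = 9.321e-06 · 128.9 · 34.23 / 2.073e+09 = 1.984e-11 m³.

value=1.984e-11 m^3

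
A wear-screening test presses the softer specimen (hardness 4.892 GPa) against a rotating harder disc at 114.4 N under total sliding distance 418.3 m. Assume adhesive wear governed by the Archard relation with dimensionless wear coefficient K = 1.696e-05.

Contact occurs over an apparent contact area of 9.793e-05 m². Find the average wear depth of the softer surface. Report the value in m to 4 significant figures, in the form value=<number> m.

value=1.694e-06 m

Intermediates appear rounded. All working math holds full float precision; one final rounding to four significant figures.
Convert: Hardness H = 4.892 GPa = 4.892e+09 Pa.
SI base units throughout: W = 114.4 N, H = 4.892e+09 Pa, K = 1.696e-05.
The Archard volume V = K·W·L/H = 1.696e-05 · 114.4 · 418.3 / 4.892e+09 = 1.659e-10 m³.
Mean depth h = V/A = 1.659e-10 / 9.793e-05 = 1.694e-06 m.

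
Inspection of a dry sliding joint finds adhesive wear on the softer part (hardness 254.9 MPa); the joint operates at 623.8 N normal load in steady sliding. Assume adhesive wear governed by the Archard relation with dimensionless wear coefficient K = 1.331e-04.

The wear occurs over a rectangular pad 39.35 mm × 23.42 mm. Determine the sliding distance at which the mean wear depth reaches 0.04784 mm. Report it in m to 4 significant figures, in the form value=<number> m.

value=135.4 m

The intermediates are printed rounded — the algebra maintains full float precision, and one last rounding to 4 significant digits.
Hardness H = 254.9 MPa = 2.549e+08 Pa.
Pad sides 39.35 mm × 23.42 mm = 0.03935 m × 0.02342 m. Contact area A = 0.03935 m × 0.02342 m = 9.216e-04 m².
Depth limit h_lim = 0.04784 mm = 4.784e-05 m.
Restated in SI base units: W = 623.8 N, H = 2.549e+08 Pa, K = 1.331e-04.
Permissible volume V_lim = h_lim·A = 4.784e-05 · 9.216e-04 = 4.409e-08 m³.
Sliding life L = V_lim·H/(K·W) = 4.409e-08 · 2.549e+08 / (1.331e-04 · 623.8) = 135.4 m.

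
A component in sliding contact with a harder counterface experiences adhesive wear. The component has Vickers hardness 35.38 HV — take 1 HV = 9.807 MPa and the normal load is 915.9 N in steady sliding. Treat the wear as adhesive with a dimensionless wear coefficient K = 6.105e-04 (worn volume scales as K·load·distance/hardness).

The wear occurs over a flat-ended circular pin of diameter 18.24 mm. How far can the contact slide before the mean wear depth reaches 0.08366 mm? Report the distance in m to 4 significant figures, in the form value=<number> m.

value=13.56 m

Every step carries exact precision — intermediates are printed rounded. Rounded just once to four significant digits.
Convert: Hardness H = 35.38 HV × 9.807 MPa/HV = 347.0 MPa = 3.470e+08 Pa.
Convert: Pin diameter d = 18.24 mm = 0.01824 m. Contact area A = π·d²/4 = π·(0.01824 m)²/4 = 2.613e-04 m².
Convert: Depth limit h_lim = 0.08366 mm = 8.366e-05 m.
Collected in SI base units: W = 915.9 N, H = 3.470e+08 Pa, K = 6.105e-04.
Volume at the limit: V_lim = h_lim·A = 8.366e-05 · 2.613e-04 = 2.186e-08 m³.
So the life L = V_lim·H/(K·W) = 2.186e-08 · 3.470e+08 / (6.105e-04 · 915.9) = 13.56 m.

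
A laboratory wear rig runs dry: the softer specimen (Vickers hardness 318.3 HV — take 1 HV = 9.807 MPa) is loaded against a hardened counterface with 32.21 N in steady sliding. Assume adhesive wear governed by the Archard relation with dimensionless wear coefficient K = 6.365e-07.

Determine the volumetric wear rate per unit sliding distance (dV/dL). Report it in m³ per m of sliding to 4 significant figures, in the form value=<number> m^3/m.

value=6.568e-15 m^3/m

Intermediate values are displayed rounded; each operation holds exact precision — one last rounding to 4 significant figures.
Convert: Hardness H = 318.3 HV × 9.807 MPa/HV = 3122 MPa = 3.122e+09 Pa.
SI base units throughout: W = 32.21 N, H = 3.122e+09 Pa, K = 6.365e-07.
Wear rate dV/dL = K·W/H (no L dependence): 6.365e-07 · 32.21 / 3.122e+09 = 6.568e-15 m³/m.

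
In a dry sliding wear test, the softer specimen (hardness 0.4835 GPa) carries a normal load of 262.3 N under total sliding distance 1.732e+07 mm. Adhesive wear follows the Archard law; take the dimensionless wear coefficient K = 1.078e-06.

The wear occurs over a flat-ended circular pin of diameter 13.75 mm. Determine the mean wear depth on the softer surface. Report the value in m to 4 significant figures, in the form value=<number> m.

value=6.821e-05 m

Displayed values are rounded; all working math keeps full float precision — rounded just once to 4 significant figures.
Convert: Sliding distance L = 1.732e+07 mm = 1.732e+04 m.
Convert: Hardness H = 0.4835 GPa = 4.835e+08 Pa.
Convert: Pin diameter d = 13.75 mm = 0.01375 m. Contact area A = π·d²/4 = π·(0.01375 m)²/4 = 1.485e-04 m².
In SI base units: W = 262.3 N, H = 4.835e+08 Pa, K = 1.078e-06.
Volume removed: V = K·W·L/H = 1.078e-06 · 262.3 · 1.732e+04 / 4.835e+08 = 1.013e-08 m³.
Mean wear depth h = V/A = 1.013e-08 / 1.485e-04 = 6.821e-05 m.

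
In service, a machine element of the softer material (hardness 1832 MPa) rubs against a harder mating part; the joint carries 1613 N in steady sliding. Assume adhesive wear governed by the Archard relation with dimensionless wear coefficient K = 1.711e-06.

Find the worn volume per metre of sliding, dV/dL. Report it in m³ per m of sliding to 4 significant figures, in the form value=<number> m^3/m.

value=1.506e-12 m^3/m

The computation maintains exact precision. Intermediate values are printed rounded; a lone final rounding to 4 significant digits.
Hardness H = 1832 MPa = 1.832e+09 Pa.
Restated in SI base units: W = 1613 N, H = 1.832e+09 Pa, K = 1.711e-06.
Wear rate dV/dL = K·W/H: 1.711e-06 · 1613 / 1.832e+09 = 1.506e-12 m³/m.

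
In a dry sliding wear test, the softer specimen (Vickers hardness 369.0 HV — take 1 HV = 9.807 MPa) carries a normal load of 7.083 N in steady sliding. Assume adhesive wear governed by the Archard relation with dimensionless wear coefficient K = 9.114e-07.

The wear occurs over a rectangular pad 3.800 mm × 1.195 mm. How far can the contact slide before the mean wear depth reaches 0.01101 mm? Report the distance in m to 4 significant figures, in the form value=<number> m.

value=2.803e+04 m

Shown intermediates are rounded — every step runs at full float precision, and one final rounding to 4 significant figures.
Convert: Hardness H = 369.0 HV × 9.807 MPa/HV = 3619 MPa = 3.619e+09 Pa.
Convert: Pad sides 3.800 mm × 1.195 mm = 0.003800 m × 0.001195 m. Contact area A = 0.003800 m × 0.001195 m = 4.541e-06 m².
Convert: Depth limit h_lim = 0.01101 mm = 1.101e-05 m.
Restated in SI base units: W = 7.083 N, H = 3.619e+09 Pa, K = 9.114e-07.
Permissible volume V_lim = h_lim·A = 1.101e-05 · 4.541e-06 = 5.000e-11 m³.
Sliding life L = V_lim·H/(K·W) = 5.000e-11 · 3.619e+09 / (9.114e-07 · 7.083) = 2.803e+04 m.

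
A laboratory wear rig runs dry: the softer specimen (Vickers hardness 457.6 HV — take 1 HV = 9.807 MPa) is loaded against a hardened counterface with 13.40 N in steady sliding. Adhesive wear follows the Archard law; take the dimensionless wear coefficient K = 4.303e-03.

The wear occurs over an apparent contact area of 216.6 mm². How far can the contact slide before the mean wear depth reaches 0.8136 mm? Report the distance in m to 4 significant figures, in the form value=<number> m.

value=1.372e+04 m

Intermediate values appear rounded; all arithmetic maintains exact precision — one final rounding to four significant figures.
Convert: Hardness H = 457.6 HV × 9.807 MPa/HV = 4488 MPa = 4.488e+09 Pa.
Convert: Contact area A = 216.6 mm² = 2.166e-04 m².
Convert: Depth limit h_lim = 0.8136 mm = 8.136e-04 m.
In SI base units: W = 13.40 N, H = 4.488e+09 Pa, K = 4.303e-03.
Wearable volume V_lim = h_lim·A = 8.136e-04 · 2.166e-04 = 1.762e-07 m³.
Life L = V_lim·H/(K·W) = 1.762e-07 · 4.488e+09 / (4.303e-03 · 13.40) = 1.372e+04 m.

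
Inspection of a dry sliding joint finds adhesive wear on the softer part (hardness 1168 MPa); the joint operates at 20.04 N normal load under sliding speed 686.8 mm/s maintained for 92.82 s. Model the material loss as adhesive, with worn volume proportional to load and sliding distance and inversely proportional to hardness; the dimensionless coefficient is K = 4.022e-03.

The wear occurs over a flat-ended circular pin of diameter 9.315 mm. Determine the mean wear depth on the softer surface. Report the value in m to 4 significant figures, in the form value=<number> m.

value=6.455e-05 m

Intermediates are shown rounded. Each operation runs at full precision; rounded once at the end, at four significant digits.
Convert: Sliding speed v = 686.8 mm/s = 0.6868 m/s. Distance covered L = v·t = 0.6868 m/s × 92.82 s = 63.75 m.
Convert: Hardness H = 1168 MPa = 1.168e+09 Pa.
Convert: Pin diameter d = 9.315 mm = 0.009315 m. Contact area A = π·d²/4 = π·(0.009315 m)²/4 = 6.815e-05 m².
Working in SI base units: W = 20.04 N, H = 1.168e+09 Pa, K = 4.022e-03.
Archard relation: V = K·W·L/H = 4.022e-03 · 20.04 · 63.75 / 1.168e+09 = 4.399e-09 m³.
Average depth h = V/A = 4.399e-09 / 6.815e-05 = 6.455e-05 m.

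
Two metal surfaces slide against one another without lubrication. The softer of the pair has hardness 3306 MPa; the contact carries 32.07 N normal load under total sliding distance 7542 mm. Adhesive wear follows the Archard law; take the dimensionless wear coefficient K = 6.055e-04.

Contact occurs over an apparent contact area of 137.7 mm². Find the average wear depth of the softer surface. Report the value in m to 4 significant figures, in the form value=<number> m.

Every step keeps exact precision, and the intermediates are printed rounded — rounded just once to four significant digits.
Sliding distance L = 7542 mm = 7.542 m.
Hardness H = 3306 MPa = 3.306e+09 Pa.
Contact area A = 137.7 mm² = 1.377e-04 m².
SI base units throughout: W = 32.07 N, H = 3.306e+09 Pa, K = 6.055e-04.
The Archard volume V = K·W·L/H = 6.055e-04 · 32.07 · 7.542 / 3.306e+09 = 4.430e-11 m³.
Depth h = V/A = 4.430e-11 / 1.377e-04 = 3.217e-07 m.

value=3.217e-07 m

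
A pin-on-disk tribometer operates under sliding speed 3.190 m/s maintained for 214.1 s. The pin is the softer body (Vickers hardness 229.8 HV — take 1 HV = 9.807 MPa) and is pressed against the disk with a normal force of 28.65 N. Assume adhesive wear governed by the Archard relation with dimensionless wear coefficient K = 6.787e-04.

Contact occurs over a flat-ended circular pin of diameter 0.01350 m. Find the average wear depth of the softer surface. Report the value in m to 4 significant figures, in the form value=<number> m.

value=4.117e-05 m

All arithmetic carries full precision — intermediate values are displayed rounded. Rounded once at the end: 4 significant figures.
Distance L = v·t = 3.190 m/s × 214.1 s = 683.0 m.
Hardness H = 229.8 HV × 9.807 MPa/HV = 2254 MPa = 2.254e+09 Pa.
Contact area A = π·d²/4 = π·(0.01350 m)²/4 = 1.431e-04 m².
Expressed in SI base units: W = 28.65 N, H = 2.254e+09 Pa, K = 6.787e-04.
Archard volume V = K·W·L/H = 6.787e-04 · 28.65 · 683.0 / 2.254e+09 = 5.893e-09 m³.
Depth h = V/A = 5.893e-09 / 1.431e-04 = 4.117e-05 m.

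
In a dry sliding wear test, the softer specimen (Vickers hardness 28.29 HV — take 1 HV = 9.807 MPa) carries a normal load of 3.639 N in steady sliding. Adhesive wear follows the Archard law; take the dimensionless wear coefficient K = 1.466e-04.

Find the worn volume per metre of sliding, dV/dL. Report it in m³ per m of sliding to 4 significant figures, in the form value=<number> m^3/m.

The computation holds full float precision; intermediates are printed rounded — rounded just once to four significant digits.
Hardness H = 28.29 HV × 9.807 MPa/HV = 277.4 MPa = 2.774e+08 Pa.
SI base units throughout: W = 3.639 N, H = 2.774e+08 Pa, K = 1.466e-04.
Sliding wear rate dV/dL = K·W/H (no L dependence): 1.466e-04 · 3.639 / 2.774e+08 = 1.923e-12 m³/m.

value=1.923e-12 m^3/m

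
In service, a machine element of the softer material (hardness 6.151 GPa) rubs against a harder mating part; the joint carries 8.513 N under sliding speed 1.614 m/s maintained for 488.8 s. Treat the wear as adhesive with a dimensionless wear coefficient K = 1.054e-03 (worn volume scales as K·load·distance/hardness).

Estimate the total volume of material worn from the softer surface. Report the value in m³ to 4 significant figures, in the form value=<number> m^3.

All working math carries exact precision, and intermediate values appear rounded. Rounded once at the end, at four significant digits.
Distance L = v·t = 1.614 m/s × 488.8 s = 788.9 m.
Hardness H = 6.151 GPa = 6.151e+09 Pa.
In SI base units: W = 8.513 N, H = 6.151e+09 Pa, K = 1.054e-03.
The Archard volume V = K·W·L/H = 1.054e-03 · 8.513 · 788.9 / 6.151e+09 = 1.151e-09 m³.

value=1.151e-09 m^3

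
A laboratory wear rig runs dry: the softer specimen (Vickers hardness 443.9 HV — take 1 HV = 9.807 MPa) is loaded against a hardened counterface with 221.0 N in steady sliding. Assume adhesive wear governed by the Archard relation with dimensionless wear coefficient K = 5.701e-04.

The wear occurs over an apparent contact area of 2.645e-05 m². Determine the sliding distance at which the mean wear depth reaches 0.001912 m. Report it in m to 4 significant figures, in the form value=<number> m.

The algebra maintains exact precision — the intermediates are printed rounded. Rounded once at the end, at four significant digits.
Hardness H = 443.9 HV × 9.807 MPa/HV = 4353 MPa = 4.353e+09 Pa.
As SI base values: W = 221.0 N, H = 4.353e+09 Pa, K = 5.701e-04.
Volume at the limit: V_lim = h_lim·A = 0.001912 · 2.645e-05 = 5.057e-08 m³.
Sliding life L = V_lim·H/(K·W) = 5.057e-08 · 4.353e+09 / (5.701e-04 · 221.0) = 1747 m.

value=1747 m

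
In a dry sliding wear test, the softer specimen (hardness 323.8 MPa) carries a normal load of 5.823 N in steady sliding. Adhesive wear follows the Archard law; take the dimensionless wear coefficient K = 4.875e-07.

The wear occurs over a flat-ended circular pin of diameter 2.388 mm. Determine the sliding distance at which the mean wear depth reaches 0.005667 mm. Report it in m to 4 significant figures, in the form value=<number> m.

value=2895 m

Intermediate values are displayed rounded, and each operation keeps full float precision — a lone final rounding: four significant digits.
Hardness H = 323.8 MPa = 3.238e+08 Pa.
Pin diameter d = 2.388 mm = 0.002388 m. Contact area A = π·d²/4 = π·(0.002388 m)²/4 = 4.479e-06 m².
Depth limit h_lim = 0.005667 mm = 5.667e-06 m.
Restated in SI base units: W = 5.823 N, H = 3.238e+08 Pa, K = 4.875e-07.
Allowed volume V_lim = h_lim·A = 5.667e-06 · 4.479e-06 = 2.538e-11 m³.
Thus life L = V_lim·H/(K·W) = 2.538e-11 · 3.238e+08 / (4.875e-07 · 5.823) = 2895 m.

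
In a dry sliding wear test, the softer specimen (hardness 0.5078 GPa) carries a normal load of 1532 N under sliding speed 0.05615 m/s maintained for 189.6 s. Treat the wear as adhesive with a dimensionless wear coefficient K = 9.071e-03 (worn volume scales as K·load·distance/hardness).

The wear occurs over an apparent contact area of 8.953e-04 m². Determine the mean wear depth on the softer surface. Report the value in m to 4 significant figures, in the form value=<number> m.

Each operation runs at exact precision; the intermediates are displayed rounded, and a single final rounding, at 4 significant figures.
Path length L = v·t = 0.05615 m/s × 189.6 s = 10.65 m.
Hardness H = 0.5078 GPa = 5.078e+08 Pa.
Working in SI base units: W = 1532 N, H = 5.078e+08 Pa, K = 9.071e-03.
Volume removed: V = K·W·L/H = 9.071e-03 · 1532 · 10.65 / 5.078e+08 = 2.913e-07 m³.
Mean depth h = V/A = 2.913e-07 / 8.953e-04 = 3.254e-04 m.

value=3.254e-04 m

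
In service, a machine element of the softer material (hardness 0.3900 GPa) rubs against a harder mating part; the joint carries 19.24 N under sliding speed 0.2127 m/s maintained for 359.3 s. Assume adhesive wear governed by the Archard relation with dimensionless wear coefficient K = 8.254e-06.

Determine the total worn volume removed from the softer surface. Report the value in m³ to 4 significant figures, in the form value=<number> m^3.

value=3.112e-11 m^3

Intermediate values are displayed rounded. All working math keeps full precision. Rounded just once, at four significant digits.
The distance L = v·t = 0.2127 m/s × 359.3 s = 76.42 m.
Hardness H = 0.3900 GPa = 3.900e+08 Pa.
In SI base units: W = 19.24 N, H = 3.900e+08 Pa, K = 8.254e-06.
Worn volume V = K·W·L/H = 8.254e-06 · 19.24 · 76.42 / 3.900e+08 = 3.112e-11 m³.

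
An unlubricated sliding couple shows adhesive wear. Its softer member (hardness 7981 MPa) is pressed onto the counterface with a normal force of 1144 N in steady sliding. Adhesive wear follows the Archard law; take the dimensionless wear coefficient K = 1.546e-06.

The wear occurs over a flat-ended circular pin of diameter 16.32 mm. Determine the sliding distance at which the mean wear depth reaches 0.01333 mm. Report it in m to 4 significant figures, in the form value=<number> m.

value=1.258e+04 m

Intermediates are printed rounded; the computation carries full precision; a single final rounding to four significant figures.
Hardness H = 7981 MPa = 7.981e+09 Pa.
Pin diameter d = 16.32 mm = 0.01632 m. Contact area A = π·d²/4 = π·(0.01632 m)²/4 = 2.092e-04 m².
Depth limit h_lim = 0.01333 mm = 1.333e-05 m.
Collected in SI base units: W = 1144 N, H = 7.981e+09 Pa, K = 1.546e-06.
Allowed volume V_lim = h_lim·A = 1.333e-05 · 2.092e-04 = 2.788e-09 m³.
Life L = V_lim·H/(K·W) = 2.788e-09 · 7.981e+09 / (1.546e-06 · 1144) = 1.258e+04 m.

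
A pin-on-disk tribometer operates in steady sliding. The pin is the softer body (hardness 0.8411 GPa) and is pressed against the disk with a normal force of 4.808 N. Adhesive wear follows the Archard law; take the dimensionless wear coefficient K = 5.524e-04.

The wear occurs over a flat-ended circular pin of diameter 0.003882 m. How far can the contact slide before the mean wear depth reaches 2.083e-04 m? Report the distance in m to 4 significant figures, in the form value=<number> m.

value=780.8 m

All working math keeps exact precision. The intermediates are printed rounded — rounded once at the end: four significant digits.
Hardness H = 0.8411 GPa = 8.411e+08 Pa.
Contact area A = π·d²/4 = π·(0.003882 m)²/4 = 1.184e-05 m².
SI base units throughout: W = 4.808 N, H = 8.411e+08 Pa, K = 5.524e-04.
Wearable volume V_lim = h_lim·A = 2.083e-04 · 1.184e-05 = 2.465e-09 m³.
So the life L = V_lim·H/(K·W) = 2.465e-09 · 8.411e+08 / (5.524e-04 · 4.808) = 780.8 m.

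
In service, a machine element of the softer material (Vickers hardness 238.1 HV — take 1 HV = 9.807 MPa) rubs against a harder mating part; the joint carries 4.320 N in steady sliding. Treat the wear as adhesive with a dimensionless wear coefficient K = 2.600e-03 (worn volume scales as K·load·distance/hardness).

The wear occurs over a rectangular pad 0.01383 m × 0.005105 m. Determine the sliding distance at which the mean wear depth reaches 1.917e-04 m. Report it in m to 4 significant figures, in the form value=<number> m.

All arithmetic keeps full precision. Intermediates appear rounded; rounded just once, at four significant digits.
Convert: Hardness H = 238.1 HV × 9.807 MPa/HV = 2335 MPa = 2.335e+09 Pa.
Convert: Contact area A = 0.01383 m × 0.005105 m = 7.060e-05 m².
As SI base values: W = 4.320 N, H = 2.335e+09 Pa, K = 2.600e-03.
Wearable volume V_lim = h_lim·A = 1.917e-04 · 7.060e-05 = 1.353e-08 m³.
Inverting, life L = V_lim·H/(K·W) = 1.353e-08 · 2.335e+09 / (2.600e-03 · 4.320) = 2814 m.

value=2814 m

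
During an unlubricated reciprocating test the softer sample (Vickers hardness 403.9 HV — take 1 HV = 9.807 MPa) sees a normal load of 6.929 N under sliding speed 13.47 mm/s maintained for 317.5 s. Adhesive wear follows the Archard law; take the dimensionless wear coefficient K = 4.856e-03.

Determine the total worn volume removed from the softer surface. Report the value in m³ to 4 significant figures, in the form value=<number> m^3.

The computation maintains full precision. Intermediate values are displayed rounded; one last rounding, at 4 significant figures.
Convert: Sliding speed v = 13.47 mm/s = 0.01347 m/s. Total distance L = v·t = 0.01347 m/s × 317.5 s = 4.277 m.
Convert: Hardness H = 403.9 HV × 9.807 MPa/HV = 3961 MPa = 3.961e+09 Pa.
As SI base values: W = 6.929 N, H = 3.961e+09 Pa, K = 4.856e-03.
Volume removed: V = K·W·L/H = 4.856e-03 · 6.929 · 4.277 / 3.961e+09 = 3.633e-11 m³.

value=3.633e-11 m^3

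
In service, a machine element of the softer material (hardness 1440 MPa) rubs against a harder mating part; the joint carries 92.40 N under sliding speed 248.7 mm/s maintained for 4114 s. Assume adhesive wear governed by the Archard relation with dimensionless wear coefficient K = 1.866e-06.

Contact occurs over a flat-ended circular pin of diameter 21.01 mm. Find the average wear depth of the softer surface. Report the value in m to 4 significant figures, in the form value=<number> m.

value=3.534e-07 m

Every step holds exact precision — the intermediates appear rounded; a single final rounding, at four significant figures.
Convert: Sliding speed v = 248.7 mm/s = 0.2487 m/s. Distance covered L = v·t = 0.2487 m/s × 4114 s = 1023 m.
Convert: Hardness H = 1440 MPa = 1.440e+09 Pa.
Convert: Pin diameter d = 21.01 mm = 0.02101 m. Contact area A = π·d²/4 = π·(0.02101 m)²/4 = 3.467e-04 m².
Expressed in SI base units: W = 92.40 N, H = 1.440e+09 Pa, K = 1.866e-06.
Apply Archard: V = K·W·L/H = 1.866e-06 · 92.40 · 1023 / 1.440e+09 = 1.225e-10 m³.
Mean depth h = V/A = 1.225e-10 / 3.467e-04 = 3.534e-07 m.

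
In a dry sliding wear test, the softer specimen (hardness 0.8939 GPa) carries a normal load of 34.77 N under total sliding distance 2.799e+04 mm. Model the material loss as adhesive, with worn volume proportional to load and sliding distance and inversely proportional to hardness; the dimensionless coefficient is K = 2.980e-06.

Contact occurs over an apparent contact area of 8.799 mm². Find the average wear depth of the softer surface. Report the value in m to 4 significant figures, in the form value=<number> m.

value=3.687e-07 m

All arithmetic runs at full precision — the intermediates are printed rounded, and rounded once at the end: 4 significant digits.
Convert: Distance covered L = 2.799e+04 mm = 27.99 m.
Convert: Hardness H = 0.8939 GPa = 8.939e+08 Pa.
Convert: Contact area A = 8.799 mm² = 8.799e-06 m².
Expressed in SI base units: W = 34.77 N, H = 8.939e+08 Pa, K = 2.980e-06.
By Archard's law, V = K·W·L/H = 2.980e-06 · 34.77 · 27.99 / 8.939e+08 = 3.244e-12 m³.
Depth of wear h = V/A = 3.244e-12 / 8.799e-06 = 3.687e-07 m.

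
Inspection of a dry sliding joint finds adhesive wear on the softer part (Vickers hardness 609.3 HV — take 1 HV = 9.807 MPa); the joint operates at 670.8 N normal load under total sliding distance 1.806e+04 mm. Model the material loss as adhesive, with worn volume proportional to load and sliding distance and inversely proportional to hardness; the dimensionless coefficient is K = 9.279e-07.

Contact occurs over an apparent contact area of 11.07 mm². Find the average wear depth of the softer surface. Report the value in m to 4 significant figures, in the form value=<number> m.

Intermediates appear rounded. All arithmetic carries full float precision; one last rounding: four significant digits.
Path length L = 1.806e+04 mm = 18.06 m.
Hardness H = 609.3 HV × 9.807 MPa/HV = 5975 MPa = 5.975e+09 Pa.
Contact area A = 11.07 mm² = 1.107e-05 m².
Collected in SI base units: W = 670.8 N, H = 5.975e+09 Pa, K = 9.279e-07.
The Archard volume V = K·W·L/H = 9.279e-07 · 670.8 · 18.06 / 5.975e+09 = 1.881e-12 m³.
Mean wear depth h = V/A = 1.881e-12 / 1.107e-05 = 1.699e-07 m.

value=1.699e-07 m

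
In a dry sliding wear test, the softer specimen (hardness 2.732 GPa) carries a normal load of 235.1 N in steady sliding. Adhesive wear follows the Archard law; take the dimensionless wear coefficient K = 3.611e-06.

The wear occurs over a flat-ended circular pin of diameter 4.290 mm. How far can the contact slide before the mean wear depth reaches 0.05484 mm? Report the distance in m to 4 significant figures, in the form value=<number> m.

value=2551 m

Every step maintains full precision; quoted intermediates are rounded; a lone final rounding: four significant digits.
Hardness H = 2.732 GPa = 2.732e+09 Pa.
Pin diameter d = 4.290 mm = 0.004290 m. Contact area A = π·d²/4 = π·(0.004290 m)²/4 = 1.445e-05 m².
Depth limit h_lim = 0.05484 mm = 5.484e-05 m.
As SI base values: W = 235.1 N, H = 2.732e+09 Pa, K = 3.611e-06.
Allowed volume V_lim = h_lim·A = 5.484e-05 · 1.445e-05 = 7.927e-10 m³.
Thus life L = V_lim·H/(K·W) = 7.927e-10 · 2.732e+09 / (3.611e-06 · 235.1) = 2551 m.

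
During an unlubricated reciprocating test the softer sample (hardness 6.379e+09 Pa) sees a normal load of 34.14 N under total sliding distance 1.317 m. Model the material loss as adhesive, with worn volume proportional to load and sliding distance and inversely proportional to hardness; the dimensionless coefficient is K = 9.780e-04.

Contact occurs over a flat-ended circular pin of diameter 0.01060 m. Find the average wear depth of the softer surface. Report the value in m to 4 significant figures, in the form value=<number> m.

Intermediates are shown rounded, and the computation runs at full float precision; one last rounding to four significant digits.
Convert: Contact area A = π·d²/4 = π·(0.01060 m)²/4 = 8.825e-05 m².
In SI base units: W = 34.14 N, H = 6.379e+09 Pa, K = 9.780e-04.
Archard volume V = K·W·L/H = 9.780e-04 · 34.14 · 1.317 / 6.379e+09 = 6.893e-12 m³.
Depth of wear h = V/A = 6.893e-12 / 8.825e-05 = 7.811e-08 m.

value=7.811e-08 m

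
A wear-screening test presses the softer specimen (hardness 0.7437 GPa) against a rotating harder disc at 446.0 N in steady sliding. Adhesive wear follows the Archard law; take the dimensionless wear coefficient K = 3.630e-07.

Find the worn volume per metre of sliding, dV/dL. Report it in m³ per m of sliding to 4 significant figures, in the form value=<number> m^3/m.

value=2.177e-13 m^3/m

Intermediate values are shown rounded — all working math keeps full precision, and a single final rounding: 4 significant digits.
Hardness H = 0.7437 GPa = 7.437e+08 Pa.
In SI base units: W = 446.0 N, H = 7.437e+08 Pa, K = 3.630e-07.
Volumetric rate dV/dL = K·W/H (no L dependence): 3.630e-07 · 446.0 / 7.437e+08 = 2.177e-13 m³/m.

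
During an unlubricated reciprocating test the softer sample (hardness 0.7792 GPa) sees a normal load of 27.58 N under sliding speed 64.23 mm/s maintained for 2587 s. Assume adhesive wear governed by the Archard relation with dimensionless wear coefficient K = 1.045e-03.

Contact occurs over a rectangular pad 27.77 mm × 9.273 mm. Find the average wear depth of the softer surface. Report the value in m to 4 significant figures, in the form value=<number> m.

value=2.387e-05 m

Quoted intermediates are rounded — each operation carries full float precision; one last rounding: four significant digits.
Convert: Sliding speed v = 64.23 mm/s = 0.06423 m/s. Total distance L = v·t = 0.06423 m/s × 2587 s = 166.2 m.
Convert: Hardness H = 0.7792 GPa = 7.792e+08 Pa.
Convert: Pad sides 27.77 mm × 9.273 mm = 0.02777 m × 0.009273 m. Contact area A = 0.02777 m × 0.009273 m = 2.575e-04 m².
Expressed in SI base units: W = 27.58 N, H = 7.792e+08 Pa, K = 1.045e-03.
The Archard volume V = K·W·L/H = 1.045e-03 · 27.58 · 166.2 / 7.792e+08 = 6.146e-09 m³.
Mean wear depth h = V/A = 6.146e-09 / 2.575e-04 = 2.387e-05 m.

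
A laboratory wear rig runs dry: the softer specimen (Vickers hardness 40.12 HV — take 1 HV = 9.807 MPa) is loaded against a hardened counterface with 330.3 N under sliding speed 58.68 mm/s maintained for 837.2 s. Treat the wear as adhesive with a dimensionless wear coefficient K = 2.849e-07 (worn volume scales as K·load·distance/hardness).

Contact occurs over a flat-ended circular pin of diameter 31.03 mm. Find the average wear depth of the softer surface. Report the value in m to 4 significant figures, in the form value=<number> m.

The computation holds exact precision — intermediates are printed rounded; a lone final rounding, at four significant figures.
Sliding speed v = 58.68 mm/s = 0.05868 m/s. Distance L = v·t = 0.05868 m/s × 837.2 s = 49.13 m.
Hardness H = 40.12 HV × 9.807 MPa/HV = 393.5 MPa = 3.935e+08 Pa.
Pin diameter d = 31.03 mm = 0.03103 m. Contact area A = π·d²/4 = π·(0.03103 m)²/4 = 7.562e-04 m².
In SI base units, W = 330.3 N, H = 3.935e+08 Pa, K = 2.849e-07.
Apply Archard: V = K·W·L/H = 2.849e-07 · 330.3 · 49.13 / 3.935e+08 = 1.175e-11 m³.
Wear depth h = V/A = 1.175e-11 / 7.562e-04 = 1.554e-08 m.

value=1.554e-08 m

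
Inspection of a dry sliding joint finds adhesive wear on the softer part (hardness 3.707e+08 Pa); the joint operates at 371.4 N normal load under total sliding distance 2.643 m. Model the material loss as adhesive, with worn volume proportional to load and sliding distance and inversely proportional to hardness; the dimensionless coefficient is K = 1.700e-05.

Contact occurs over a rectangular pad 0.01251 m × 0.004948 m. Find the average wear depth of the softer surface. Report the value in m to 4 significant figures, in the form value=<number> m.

The computation keeps exact precision — the intermediates appear rounded — a single final rounding, at 4 significant digits.
Contact area A = 0.01251 m × 0.004948 m = 6.190e-05 m².
Restated in SI base units: W = 371.4 N, H = 3.707e+08 Pa, K = 1.700e-05.
The Archard volume V = K·W·L/H = 1.700e-05 · 371.4 · 2.643 / 3.707e+08 = 4.502e-11 m³.
Depth h = V/A = 4.502e-11 / 6.190e-05 = 7.272e-07 m.

value=7.272e-07 m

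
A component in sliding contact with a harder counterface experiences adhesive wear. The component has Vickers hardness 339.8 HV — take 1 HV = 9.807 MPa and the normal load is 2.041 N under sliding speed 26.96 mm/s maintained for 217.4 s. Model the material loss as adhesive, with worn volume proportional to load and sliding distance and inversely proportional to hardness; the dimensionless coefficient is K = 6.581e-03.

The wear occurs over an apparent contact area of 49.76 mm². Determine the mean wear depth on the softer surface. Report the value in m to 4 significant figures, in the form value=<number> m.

value=4.748e-07 m

Intermediates are printed rounded; each operation runs at exact precision; a lone final rounding, at 4 significant figures.
Sliding speed v = 26.96 mm/s = 0.02696 m/s. The distance L = v·t = 0.02696 m/s × 217.4 s = 5.861 m.
Hardness H = 339.8 HV × 9.807 MPa/HV = 3332 MPa = 3.332e+09 Pa.
Contact area A = 49.76 mm² = 4.976e-05 m².
Restated in SI base units: W = 2.041 N, H = 3.332e+09 Pa, K = 6.581e-03.
Archard volume V = K·W·L/H = 6.581e-03 · 2.041 · 5.861 / 3.332e+09 = 2.362e-11 m³.
Depth of wear h = V/A = 2.362e-11 / 4.976e-05 = 4.748e-07 m.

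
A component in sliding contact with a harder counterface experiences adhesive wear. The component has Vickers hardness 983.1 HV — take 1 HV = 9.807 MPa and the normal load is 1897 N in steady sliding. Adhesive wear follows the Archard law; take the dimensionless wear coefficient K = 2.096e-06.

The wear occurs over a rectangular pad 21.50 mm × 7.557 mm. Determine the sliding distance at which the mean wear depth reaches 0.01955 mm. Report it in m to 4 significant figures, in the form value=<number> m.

The intermediates are displayed rounded. All arithmetic keeps full precision — rounded just once, at 4 significant figures.
Hardness H = 983.1 HV × 9.807 MPa/HV = 9641 MPa = 9.641e+09 Pa.
Pad sides 21.50 mm × 7.557 mm = 0.02150 m × 0.007557 m. Contact area A = 0.02150 m × 0.007557 m = 1.625e-04 m².
Depth limit h_lim = 0.01955 mm = 1.955e-05 m.
As SI base values: W = 1897 N, H = 9.641e+09 Pa, K = 2.096e-06.
Limit volume V_lim = h_lim·A = 1.955e-05 · 1.625e-04 = 3.176e-09 m³.
Inverting, life L = V_lim·H/(K·W) = 3.176e-09 · 9.641e+09 / (2.096e-06 · 1897) = 7702 m.

value=7702 m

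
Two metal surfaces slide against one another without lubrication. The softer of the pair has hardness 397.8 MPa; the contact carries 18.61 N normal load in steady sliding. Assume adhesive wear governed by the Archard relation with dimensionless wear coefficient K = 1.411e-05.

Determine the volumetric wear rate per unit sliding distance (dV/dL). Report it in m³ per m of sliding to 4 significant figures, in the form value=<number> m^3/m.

value=6.601e-13 m^3/m

The computation keeps full float precision — intermediates appear rounded — rounded just once to 4 significant digits.
Hardness H = 397.8 MPa = 3.978e+08 Pa.
In SI base units: W = 18.61 N, H = 3.978e+08 Pa, K = 1.411e-05.
Volumetric rate dV/dL = K·W/H (no L dependence): 1.411e-05 · 18.61 / 3.978e+08 = 6.601e-13 m³/m.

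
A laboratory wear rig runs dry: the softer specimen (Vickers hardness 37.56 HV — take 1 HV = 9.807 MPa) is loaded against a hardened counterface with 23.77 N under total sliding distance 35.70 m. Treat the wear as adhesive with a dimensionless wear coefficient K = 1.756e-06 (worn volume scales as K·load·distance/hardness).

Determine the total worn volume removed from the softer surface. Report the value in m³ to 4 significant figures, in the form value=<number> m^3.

Each operation holds full float precision, and the intermediates appear rounded. Rounded once at the end: four significant figures.
Convert: Hardness H = 37.56 HV × 9.807 MPa/HV = 368.4 MPa = 3.684e+08 Pa.
Restated in SI base units: W = 23.77 N, H = 3.684e+08 Pa, K = 1.756e-06.
By Archard's law, V = K·W·L/H = 1.756e-06 · 23.77 · 35.70 / 3.684e+08 = 4.045e-12 m³.

value=4.045e-12 m^3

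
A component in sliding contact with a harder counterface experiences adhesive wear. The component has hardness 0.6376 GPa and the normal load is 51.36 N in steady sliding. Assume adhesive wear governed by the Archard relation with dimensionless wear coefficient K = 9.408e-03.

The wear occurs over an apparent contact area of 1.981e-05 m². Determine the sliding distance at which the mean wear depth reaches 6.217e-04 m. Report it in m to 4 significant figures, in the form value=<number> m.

The intermediates are displayed rounded, and all working math runs at full precision. Rounded once at the end to 4 significant figures.
Convert: Hardness H = 0.6376 GPa = 6.376e+08 Pa.
As SI base values: W = 51.36 N, H = 6.376e+08 Pa, K = 9.408e-03.
Limit volume V_lim = h_lim·A = 6.217e-04 · 1.981e-05 = 1.232e-08 m³.
Inverting, life L = V_lim·H/(K·W) = 1.232e-08 · 6.376e+08 / (9.408e-03 · 51.36) = 16.25 m.

value=16.25 m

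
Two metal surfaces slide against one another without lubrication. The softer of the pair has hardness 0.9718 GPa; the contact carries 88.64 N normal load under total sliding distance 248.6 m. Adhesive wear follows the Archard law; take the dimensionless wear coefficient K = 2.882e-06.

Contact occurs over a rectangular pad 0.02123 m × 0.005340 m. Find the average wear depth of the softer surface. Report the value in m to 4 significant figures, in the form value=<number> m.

value=5.764e-07 m

The intermediates are shown rounded, and all arithmetic keeps full float precision; a single final rounding to four significant figures.
Hardness H = 0.9718 GPa = 9.718e+08 Pa.
Contact area A = 0.02123 m × 0.005340 m = 1.134e-04 m².
Expressed in SI base units: W = 88.64 N, H = 9.718e+08 Pa, K = 2.882e-06.
By Archard's law, V = K·W·L/H = 2.882e-06 · 88.64 · 248.6 / 9.718e+08 = 6.535e-11 m³.
Mean wear depth h = V/A = 6.535e-11 / 1.134e-04 = 5.764e-07 m.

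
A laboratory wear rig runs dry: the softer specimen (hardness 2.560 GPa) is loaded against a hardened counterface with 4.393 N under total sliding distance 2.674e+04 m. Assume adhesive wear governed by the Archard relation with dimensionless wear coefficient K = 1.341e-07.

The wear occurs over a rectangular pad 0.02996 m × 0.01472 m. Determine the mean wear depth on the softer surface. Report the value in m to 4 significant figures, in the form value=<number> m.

value=1.395e-08 m

All working math keeps exact precision; the intermediates are printed rounded; a lone final rounding to 4 significant digits.
Convert: Hardness H = 2.560 GPa = 2.560e+09 Pa.
Convert: Contact area A = 0.02996 m × 0.01472 m = 4.410e-04 m².
Restated in SI base units: W = 4.393 N, H = 2.560e+09 Pa, K = 1.341e-07.
Apply Archard: V = K·W·L/H = 1.341e-07 · 4.393 · 2.674e+04 / 2.560e+09 = 6.153e-12 m³.
Depth of wear h = V/A = 6.153e-12 / 4.410e-04 = 1.395e-08 m.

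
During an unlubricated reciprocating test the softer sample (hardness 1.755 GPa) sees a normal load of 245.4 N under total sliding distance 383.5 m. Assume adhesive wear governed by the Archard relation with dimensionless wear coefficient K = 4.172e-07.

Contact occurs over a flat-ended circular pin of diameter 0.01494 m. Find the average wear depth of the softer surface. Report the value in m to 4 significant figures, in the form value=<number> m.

The intermediates are printed rounded, and every step holds exact precision; rounded just once: four significant figures.
Hardness H = 1.755 GPa = 1.755e+09 Pa.
Contact area A = π·d²/4 = π·(0.01494 m)²/4 = 1.753e-04 m².
As SI base values: W = 245.4 N, H = 1.755e+09 Pa, K = 4.172e-07.
By Archard's law, V = K·W·L/H = 4.172e-07 · 245.4 · 383.5 / 1.755e+09 = 2.237e-11 m³.
Average depth h = V/A = 2.237e-11 / 1.753e-04 = 1.276e-07 m.

value=1.276e-07 m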